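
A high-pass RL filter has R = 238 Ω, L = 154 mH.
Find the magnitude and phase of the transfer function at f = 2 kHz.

Step 1 — Angular frequency: ω = 2π·2000 = 1.257e+04 rad/s.
Step 2 — Transfer function: H(jω) = jωL/(R + jωL).
Step 3 — Numerator jωL = j·1935; denominator R + jωL = 238 + j1935.
Step 4 — H = 0.9851 + j0.1212.
Step 5 — Magnitude: |H| = 0.9925 (-0.1 dB); phase: φ = 7.0°.

|H| = 0.9925 (-0.1 dB), φ = 7.0°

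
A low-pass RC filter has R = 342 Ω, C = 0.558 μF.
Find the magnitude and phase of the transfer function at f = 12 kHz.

Step 1 — Angular frequency: ω = 2π·1.2e+04 = 7.54e+04 rad/s.
Step 2 — Transfer function: H(jω) = 1/(1 + jωRC).
Step 3 — Denominator: 1 + jωRC = 1 + j·7.54e+04·342·5.58e-07 = 1 + j14.39.
Step 4 — H = 0.004807 - j0.06916.
Step 5 — Magnitude: |H| = 0.06933 (-23.2 dB); phase: φ = -86.0°.

|H| = 0.06933 (-23.2 dB), φ = -86.0°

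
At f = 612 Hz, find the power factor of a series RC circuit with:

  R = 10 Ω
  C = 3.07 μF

Step 1 — Angular frequency: ω = 2π·f = 2π·612 = 3845 rad/s.
Step 2 — Component impedances:
  R: Z = R = 10 Ω
  C: Z = 1/(jωC) = -j/(ω·C) = 0 - j84.71 Ω
Step 3 — Series combination: Z_total = R + C = 10 - j84.71 Ω = 85.3∠-83.3° Ω.
Step 4 — Power factor: PF = cos(φ) = Re(Z)/|Z| = 10/85.3 = 0.1172.
Step 5 — Type: Im(Z) = -84.71 ⇒ leading (phase φ = -83.3°).

PF = 0.1172 (leading, φ = -83.3°)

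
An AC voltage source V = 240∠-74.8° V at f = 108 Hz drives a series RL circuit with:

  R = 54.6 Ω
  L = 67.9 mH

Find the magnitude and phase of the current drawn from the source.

Step 1 — Angular frequency: ω = 2π·f = 2π·108 = 678.6 rad/s.
Step 2 — Component impedances:
  R: Z = R = 54.6 Ω
  L: Z = jωL = j·678.6·0.0679 = 0 + j46.08 Ω
Step 3 — Series combination: Z_total = R + L = 54.6 + j46.08 Ω = 71.44∠40.2° Ω.
Step 4 — Source phasor: V = 240∠-74.8° V = 62.93 - j231.6 V.
Step 5 — Ohm's law: I = V / Z_total = (62.93 - j231.6) / (54.6 + j46.08) = -1.418 - j3.046 A.
Step 6 — Convert to polar: |I| = 3.359 A, ∠I = -115.0°.

I = 3.359∠-115.0° A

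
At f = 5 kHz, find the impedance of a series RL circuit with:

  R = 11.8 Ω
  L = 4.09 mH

Step 1 — Angular frequency: ω = 2π·f = 2π·5000 = 3.142e+04 rad/s.
Step 2 — Component impedances:
  R: Z = R = 11.8 Ω
  L: Z = jωL = j·3.142e+04·0.00409 = 0 + j128.5 Ω
Step 3 — Series combination: Z_total = R + L = 11.8 + j128.5 Ω = 129∠84.8° Ω.

Z = 11.8 + j128.5 Ω = 129∠84.8° Ω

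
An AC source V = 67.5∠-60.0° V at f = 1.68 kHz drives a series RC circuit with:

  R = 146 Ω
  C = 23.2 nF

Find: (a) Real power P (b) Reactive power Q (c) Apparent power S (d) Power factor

Step 1 — Angular frequency: ω = 2π·f = 2π·1680 = 1.056e+04 rad/s.
Step 2 — Component impedances:
  R: Z = R = 146 Ω
  C: Z = 1/(jωC) = -j/(ω·C) = 0 - j4083 Ω
Step 3 — Series combination: Z_total = R + C = 146 - j4083 Ω = 4086∠-88.0° Ω.
Step 4 — Source phasor: V = 67.5∠-60.0° V = 33.75 - j58.46 V.
Step 5 — Current: I = V / Z = 0.01459 + j0.007743 A = 0.01652∠28.0° A.
Step 6 — Complex power: S = V·I* = 0.03984 - j1.114 VA.
Step 7 — Real power: P = Re(S) = 0.03984 W.
Step 8 — Reactive power: Q = Im(S) = -1.114 VAR.
Step 9 — Apparent power: |S| = 1.115 VA.
Step 10 — Power factor: PF = P/|S| = 0.03573 (leading).

(a) P = 0.03984 W  (b) Q = -1.114 VAR  (c) S = 1.115 VA  (d) PF = 0.03573 (leading)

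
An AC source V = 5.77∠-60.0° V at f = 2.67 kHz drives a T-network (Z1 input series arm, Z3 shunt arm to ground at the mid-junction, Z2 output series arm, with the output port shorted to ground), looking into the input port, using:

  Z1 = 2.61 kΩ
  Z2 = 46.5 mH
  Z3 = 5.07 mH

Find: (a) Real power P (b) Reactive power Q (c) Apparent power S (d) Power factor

Step 1 — Angular frequency: ω = 2π·f = 2π·2670 = 1.678e+04 rad/s.
Step 2 — Component impedances:
  Z1: Z = R = 2610 Ω
  Z2: Z = jωL = j·1.678e+04·0.0465 = 0 + j780.1 Ω
  Z3: Z = jωL = j·1.678e+04·0.00507 = 0 + j85.05 Ω
Step 3 — With the output port shorted to ground, the output series arm Z2 runs from the junction to ground; the shunt arm Z3 also runs from the junction to ground. They appear in parallel: Z3 || Z2 = 0 + j76.69 Ω.
Step 4 — Series with input arm Z1: Z_in = Z1 + (Z3 || Z2) = 2610 + j76.69 Ω = 2611∠1.7° Ω.
Step 5 — Source phasor: V = 5.77∠-60.0° V = 2.885 - j4.997 V.
Step 6 — Current: I = V / Z = 0.001048 - j0.001945 A = 0.00221∠-61.7° A.
Step 7 — Complex power: S = V·I* = 0.01274 + j0.0003745 VA.
Step 8 — Real power: P = Re(S) = 0.01274 W.
Step 9 — Reactive power: Q = Im(S) = 0.0003745 VAR.
Step 10 — Apparent power: |S| = 0.01275 VA.
Step 11 — Power factor: PF = P/|S| = 0.9996 (lagging).

(a) P = 0.01274 W  (b) Q = 0.0003745 VAR  (c) S = 0.01275 VA  (d) PF = 0.9996 (lagging)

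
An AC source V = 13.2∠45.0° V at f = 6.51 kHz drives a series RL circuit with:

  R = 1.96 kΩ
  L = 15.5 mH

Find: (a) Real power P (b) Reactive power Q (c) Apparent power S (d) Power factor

Step 1 — Angular frequency: ω = 2π·f = 2π·6510 = 4.09e+04 rad/s.
Step 2 — Component impedances:
  R: Z = R = 1960 Ω
  L: Z = jωL = j·4.09e+04·0.0155 = 0 + j634 Ω
Step 3 — Series combination: Z_total = R + L = 1960 + j634 Ω = 2060∠17.9° Ω.
Step 4 — Source phasor: V = 13.2∠45.0° V = 9.334 + j9.334 V.
Step 5 — Current: I = V / Z = 0.005706 + j0.002917 A = 0.006408∠27.1° A.
Step 6 — Complex power: S = V·I* = 0.08048 + j0.02603 VA.
Step 7 — Real power: P = Re(S) = 0.08048 W.
Step 8 — Reactive power: Q = Im(S) = 0.02603 VAR.
Step 9 — Apparent power: |S| = 0.08458 VA.
Step 10 — Power factor: PF = P/|S| = 0.9515 (lagging).

(a) P = 0.08048 W  (b) Q = 0.02603 VAR  (c) S = 0.08458 VA  (d) PF = 0.9515 (lagging)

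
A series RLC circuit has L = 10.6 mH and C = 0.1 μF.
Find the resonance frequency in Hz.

Step 1 — Resonance condition Im(Z)=0 gives ω₀ = 1/√(LC).
Step 2 — ω₀ = 1/√(0.0106·1e-07) = 3.071e+04 rad/s.
Step 3 — f₀ = ω₀/(2π) = 4888 Hz.

f₀ = 4888 Hz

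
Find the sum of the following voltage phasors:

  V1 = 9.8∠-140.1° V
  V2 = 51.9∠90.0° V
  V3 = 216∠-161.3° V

Step 1 — Convert each phasor to rectangular form:
  V1 = 9.8·(cos(-140.1°) + j·sin(-140.1°)) = -7.518 - j6.286 V
  V2 = 51.9·(cos(90.0°) + j·sin(90.0°)) = 0 + j51.9 V
  V3 = 216·(cos(-161.3°) + j·sin(-161.3°)) = -204.6 - j69.25 V
Step 2 — Sum components: V_total = -212.1 - j23.64 V.
Step 3 — Convert to polar: |V_total| = 213.4 V, ∠V_total = -173.6°.

V_total = 213.4∠-173.6° V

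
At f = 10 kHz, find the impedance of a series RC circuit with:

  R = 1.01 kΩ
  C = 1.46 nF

Step 1 — Angular frequency: ω = 2π·f = 2π·1e+04 = 6.283e+04 rad/s.
Step 2 — Component impedances:
  R: Z = R = 1010 Ω
  C: Z = 1/(jωC) = -j/(ω·C) = 0 - j1.09e+04 Ω
Step 3 — Series combination: Z_total = R + C = 1010 - j1.09e+04 Ω = 1.095e+04∠-84.7° Ω.

Z = 1010 - j1.09e+04 Ω = 1.095e+04∠-84.7° Ω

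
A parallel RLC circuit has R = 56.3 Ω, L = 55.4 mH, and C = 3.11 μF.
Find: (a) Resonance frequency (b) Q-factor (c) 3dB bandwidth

Step 1 — Resonance: ω₀ = 1/√(LC) = 1/√(0.0554·3.11e-06) = 2409 rad/s.
Step 2 — f₀ = ω₀/(2π) = 383.4 Hz.
Step 3 — Parallel Q: Q = R/(ω₀L) = 56.3/(2409·0.0554) = 0.4218.
Step 4 — Bandwidth: Δω = ω₀/Q = 5711 rad/s; BW = Δω/(2π) = 909 Hz.

(a) f₀ = 383.4 Hz  (b) Q = 0.4218  (c) BW = 909 Hz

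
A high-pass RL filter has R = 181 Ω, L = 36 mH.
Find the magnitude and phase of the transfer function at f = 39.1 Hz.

Step 1 — Angular frequency: ω = 2π·39.1 = 245.7 rad/s.
Step 2 — Transfer function: H(jω) = jωL/(R + jωL).
Step 3 — Numerator jωL = j·8.844; denominator R + jωL = 181 + j8.844.
Step 4 — H = 0.002382 + j0.04875.
Step 5 — Magnitude: |H| = 0.0488 (-26.2 dB); phase: φ = 87.2°.

|H| = 0.0488 (-26.2 dB), φ = 87.2°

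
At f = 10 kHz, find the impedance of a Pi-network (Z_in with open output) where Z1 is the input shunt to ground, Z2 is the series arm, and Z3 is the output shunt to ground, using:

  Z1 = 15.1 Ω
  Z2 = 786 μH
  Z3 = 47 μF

Step 1 — Angular frequency: ω = 2π·f = 2π·1e+04 = 6.283e+04 rad/s.
Step 2 — Component impedances:
  Z1: Z = R = 15.1 Ω
  Z2: Z = jωL = j·6.283e+04·0.000786 = 0 + j49.39 Ω
  Z3: Z = 1/(jωC) = -j/(ω·C) = 0 - j0.3386 Ω
Step 3 — With open output, the series arm Z2 and the output shunt Z3 appear in series to ground: Z2 + Z3 = 0 + j49.05 Ω.
Step 4 — Parallel with input shunt Z1: Z_in = Z1 || (Z2 + Z3) = 13.79 + j4.246 Ω = 14.43∠17.1° Ω.

Z = 13.79 + j4.246 Ω = 14.43∠17.1° Ω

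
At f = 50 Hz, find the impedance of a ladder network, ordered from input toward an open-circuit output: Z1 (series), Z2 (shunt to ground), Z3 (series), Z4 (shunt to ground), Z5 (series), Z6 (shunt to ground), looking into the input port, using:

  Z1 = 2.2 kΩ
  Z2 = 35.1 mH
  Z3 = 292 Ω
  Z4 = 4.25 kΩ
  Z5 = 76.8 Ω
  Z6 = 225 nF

Step 1 — Angular frequency: ω = 2π·f = 2π·50 = 314.2 rad/s.
Step 2 — Component impedances:
  Z1: Z = R = 2200 Ω
  Z2: Z = jωL = j·314.2·0.0351 = 0 + j11.03 Ω
  Z3: Z = R = 292 Ω
  Z4: Z = R = 4250 Ω
  Z5: Z = R = 76.8 Ω
  Z6: Z = 1/(jωC) = -j/(ω·C) = 0 - j1.415e+04 Ω
Step 3 — Ladder network (open output): work backward from the far end, alternating series and parallel combinations. Z_in = 2200 + j11.03 Ω = 2200∠0.3° Ω.

Z = 2200 + j11.03 Ω = 2200∠0.3° Ω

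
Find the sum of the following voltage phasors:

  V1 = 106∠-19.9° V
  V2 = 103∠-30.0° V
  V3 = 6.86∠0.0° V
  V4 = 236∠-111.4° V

Step 1 — Convert each phasor to rectangular form:
  V1 = 106·(cos(-19.9°) + j·sin(-19.9°)) = 99.67 - j36.08 V
  V2 = 103·(cos(-30.0°) + j·sin(-30.0°)) = 89.2 - j51.5 V
  V3 = 6.86·(cos(0.0°) + j·sin(0.0°)) = 6.86 V
  V4 = 236·(cos(-111.4°) + j·sin(-111.4°)) = -86.11 - j219.7 V
Step 2 — Sum components: V_total = 109.6 - j307.3 V.
Step 3 — Convert to polar: |V_total| = 326.3 V, ∠V_total = -70.4°.

V_total = 326.3∠-70.4° V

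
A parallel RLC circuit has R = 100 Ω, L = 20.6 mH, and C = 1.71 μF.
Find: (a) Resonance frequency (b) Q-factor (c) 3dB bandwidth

Step 1 — Resonance: ω₀ = 1/√(LC) = 1/√(0.0206·1.71e-06) = 5328 rad/s.
Step 2 — f₀ = ω₀/(2π) = 848 Hz.
Step 3 — Parallel Q: Q = R/(ω₀L) = 100/(5328·0.0206) = 0.9111.
Step 4 — Bandwidth: Δω = ω₀/Q = 5848 rad/s; BW = Δω/(2π) = 930.7 Hz.

(a) f₀ = 848 Hz  (b) Q = 0.9111  (c) BW = 930.7 Hz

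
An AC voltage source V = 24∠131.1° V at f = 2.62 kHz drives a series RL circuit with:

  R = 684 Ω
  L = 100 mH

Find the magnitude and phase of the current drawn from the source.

Step 1 — Angular frequency: ω = 2π·f = 2π·2620 = 1.646e+04 rad/s.
Step 2 — Component impedances:
  R: Z = R = 684 Ω
  L: Z = jωL = j·1.646e+04·0.1 = 0 + j1646 Ω
Step 3 — Series combination: Z_total = R + L = 684 + j1646 Ω = 1783∠67.4° Ω.
Step 4 — Source phasor: V = 24∠131.1° V = -15.78 + j18.09 V.
Step 5 — Ohm's law: I = V / Z_total = (-15.78 + j18.09) / (684 + j1646) = 0.005973 + j0.01207 A.
Step 6 — Convert to polar: |I| = 0.01346 A, ∠I = 63.7°.

I = 0.01346∠63.7° A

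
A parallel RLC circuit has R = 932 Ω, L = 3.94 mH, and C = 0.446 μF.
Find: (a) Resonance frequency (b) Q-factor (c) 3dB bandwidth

Step 1 — Resonance: ω₀ = 1/√(LC) = 1/√(0.00394·4.46e-07) = 2.386e+04 rad/s.
Step 2 — f₀ = ω₀/(2π) = 3797 Hz.
Step 3 — Parallel Q: Q = R/(ω₀L) = 932/(2.386e+04·0.00394) = 9.916.
Step 4 — Bandwidth: Δω = ω₀/Q = 2406 rad/s; BW = Δω/(2π) = 382.9 Hz.

(a) f₀ = 3797 Hz  (b) Q = 9.916  (c) BW = 382.9 Hz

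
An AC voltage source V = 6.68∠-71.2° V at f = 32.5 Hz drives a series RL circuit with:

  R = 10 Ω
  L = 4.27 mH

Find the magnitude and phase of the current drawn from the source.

Step 1 — Angular frequency: ω = 2π·f = 2π·32.5 = 204.2 rad/s.
Step 2 — Component impedances:
  R: Z = R = 10 Ω
  L: Z = jωL = j·204.2·0.00427 = 0 + j0.8719 Ω
Step 3 — Series combination: Z_total = R + L = 10 + j0.8719 Ω = 10.04∠5.0° Ω.
Step 4 — Source phasor: V = 6.68∠-71.2° V = 2.153 - j6.324 V.
Step 5 — Ohm's law: I = V / Z_total = (2.153 - j6.324) / (10 + j0.8719) = 0.1589 - j0.6462 A.
Step 6 — Convert to polar: |I| = 0.6655 A, ∠I = -76.2°.

I = 0.6655∠-76.2° A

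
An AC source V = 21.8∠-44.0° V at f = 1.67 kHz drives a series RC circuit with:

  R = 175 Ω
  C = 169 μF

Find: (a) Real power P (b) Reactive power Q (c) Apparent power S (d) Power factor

Step 1 — Angular frequency: ω = 2π·f = 2π·1670 = 1.049e+04 rad/s.
Step 2 — Component impedances:
  R: Z = R = 175 Ω
  C: Z = 1/(jωC) = -j/(ω·C) = 0 - j0.5639 Ω
Step 3 — Series combination: Z_total = R + C = 175 - j0.5639 Ω = 175∠-0.2° Ω.
Step 4 — Source phasor: V = 21.8∠-44.0° V = 15.68 - j15.14 V.
Step 5 — Current: I = V / Z = 0.08989 - j0.08624 A = 0.1246∠-43.8° A.
Step 6 — Complex power: S = V·I* = 2.716 - j0.008751 VA.
Step 7 — Real power: P = Re(S) = 2.716 W.
Step 8 — Reactive power: Q = Im(S) = -0.008751 VAR.
Step 9 — Apparent power: |S| = 2.716 VA.
Step 10 — Power factor: PF = P/|S| = 1 (leading).

(a) P = 2.716 W  (b) Q = -0.008751 VAR  (c) S = 2.716 VA  (d) PF = 1 (leading)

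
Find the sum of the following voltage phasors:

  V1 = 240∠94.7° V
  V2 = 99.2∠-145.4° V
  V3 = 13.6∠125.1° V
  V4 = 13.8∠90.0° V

Step 1 — Convert each phasor to rectangular form:
  V1 = 240·(cos(94.7°) + j·sin(94.7°)) = -19.67 + j239.2 V
  V2 = 99.2·(cos(-145.4°) + j·sin(-145.4°)) = -81.66 - j56.33 V
  V3 = 13.6·(cos(125.1°) + j·sin(125.1°)) = -7.82 + j11.13 V
  V4 = 13.8·(cos(90.0°) + j·sin(90.0°)) = 0 + j13.8 V
Step 2 — Sum components: V_total = -109.1 + j207.8 V.
Step 3 — Convert to polar: |V_total| = 234.7 V, ∠V_total = 117.7°.

V_total = 234.7∠117.7° V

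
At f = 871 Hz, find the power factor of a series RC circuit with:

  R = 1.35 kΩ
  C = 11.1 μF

Step 1 — Angular frequency: ω = 2π·f = 2π·871 = 5473 rad/s.
Step 2 — Component impedances:
  R: Z = R = 1350 Ω
  C: Z = 1/(jωC) = -j/(ω·C) = 0 - j16.46 Ω
Step 3 — Series combination: Z_total = R + C = 1350 - j16.46 Ω = 1350∠-0.7° Ω.
Step 4 — Power factor: PF = cos(φ) = Re(Z)/|Z| = 1350/1350.1 = 0.9999.
Step 5 — Type: Im(Z) = -16.46 ⇒ leading (phase φ = -0.7°).

PF = 0.9999 (leading, φ = -0.7°)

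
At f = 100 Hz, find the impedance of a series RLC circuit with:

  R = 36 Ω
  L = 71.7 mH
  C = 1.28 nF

Step 1 — Angular frequency: ω = 2π·f = 2π·100 = 628.3 rad/s.
Step 2 — Component impedances:
  R: Z = R = 36 Ω
  L: Z = jωL = j·628.3·0.0717 = 0 + j45.05 Ω
  C: Z = 1/(jωC) = -j/(ω·C) = 0 - j1.243e+06 Ω
Step 3 — Series combination: Z_total = R + L + C = 36 - j1.243e+06 Ω = 1.243e+06∠-90.0° Ω.

Z = 36 - j1.243e+06 Ω = 1.243e+06∠-90.0° Ω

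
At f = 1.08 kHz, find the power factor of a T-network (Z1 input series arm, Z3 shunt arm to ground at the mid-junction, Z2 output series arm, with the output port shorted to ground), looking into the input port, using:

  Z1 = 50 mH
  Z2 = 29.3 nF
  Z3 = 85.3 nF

Step 1 — Angular frequency: ω = 2π·f = 2π·1080 = 6786 rad/s.
Step 2 — Component impedances:
  Z1: Z = jωL = j·6786·0.05 = 0 + j339.3 Ω
  Z2: Z = 1/(jωC) = -j/(ω·C) = 0 - j5030 Ω
  Z3: Z = 1/(jωC) = -j/(ω·C) = 0 - j1728 Ω
Step 3 — With the output port shorted to ground, the output series arm Z2 runs from the junction to ground; the shunt arm Z3 also runs from the junction to ground. They appear in parallel: Z3 || Z2 = 0 - j1286 Ω.
Step 4 — Series with input arm Z1: Z_in = Z1 + (Z3 || Z2) = 0 - j946.6 Ω = 946.6∠-90.0° Ω.
Step 5 — Power factor: PF = cos(φ) = Re(Z)/|Z| = 0/946.6 = 0.
Step 6 — Type: Im(Z) = -946.6 ⇒ leading (phase φ = -90.0°).

PF = 0 (leading, φ = -90.0°)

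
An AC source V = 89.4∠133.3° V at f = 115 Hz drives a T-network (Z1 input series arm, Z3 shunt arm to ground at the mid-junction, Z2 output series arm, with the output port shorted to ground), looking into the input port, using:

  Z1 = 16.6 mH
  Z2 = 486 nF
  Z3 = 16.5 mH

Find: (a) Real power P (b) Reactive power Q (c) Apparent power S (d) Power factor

Step 1 — Angular frequency: ω = 2π·f = 2π·115 = 722.6 rad/s.
Step 2 — Component impedances:
  Z1: Z = jωL = j·722.6·0.0166 = 0 + j11.99 Ω
  Z2: Z = 1/(jωC) = -j/(ω·C) = 0 - j2848 Ω
  Z3: Z = jωL = j·722.6·0.0165 = 0 + j11.92 Ω
Step 3 — With the output port shorted to ground, the output series arm Z2 runs from the junction to ground; the shunt arm Z3 also runs from the junction to ground. They appear in parallel: Z3 || Z2 = 0 + j11.97 Ω.
Step 4 — Series with input arm Z1: Z_in = Z1 + (Z3 || Z2) = 0 + j23.97 Ω = 23.97∠90.0° Ω.
Step 5 — Source phasor: V = 89.4∠133.3° V = -61.31 + j65.06 V.
Step 6 — Current: I = V / Z = 2.715 + j2.558 A = 3.73∠43.3° A.
Step 7 — Complex power: S = V·I* = 0 + j333.5 VA.
Step 8 — Real power: P = Re(S) = 0 W.
Step 9 — Reactive power: Q = Im(S) = 333.5 VAR.
Step 10 — Apparent power: |S| = 333.5 VA.
Step 11 — Power factor: PF = P/|S| = 0 (lagging).

(a) P = 0 W  (b) Q = 333.5 VAR  (c) S = 333.5 VA  (d) PF = 0 (lagging)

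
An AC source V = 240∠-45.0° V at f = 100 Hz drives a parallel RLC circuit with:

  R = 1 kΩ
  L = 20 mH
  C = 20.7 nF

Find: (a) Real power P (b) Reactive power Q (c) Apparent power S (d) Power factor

Step 1 — Angular frequency: ω = 2π·f = 2π·100 = 628.3 rad/s.
Step 2 — Component impedances:
  R: Z = R = 1000 Ω
  L: Z = jωL = j·628.3·0.02 = 0 + j12.57 Ω
  C: Z = 1/(jωC) = -j/(ω·C) = 0 - j7.689e+04 Ω
Step 3 — Parallel combination: 1/Z_total = 1/R + 1/L + 1/C; Z_total = 0.1579 + j12.57 Ω = 12.57∠89.3° Ω.
Step 4 — Source phasor: V = 240∠-45.0° V = 169.7 - j169.7 V.
Step 5 — Current: I = V / Z = -13.33 - j13.67 A = 19.1∠-134.3° A.
Step 6 — Complex power: S = V·I* = 57.6 + j4583 VA.
Step 7 — Real power: P = Re(S) = 57.6 W.
Step 8 — Reactive power: Q = Im(S) = 4583 VAR.
Step 9 — Apparent power: |S| = 4583 VA.
Step 10 — Power factor: PF = P/|S| = 0.01257 (lagging).

(a) P = 57.6 W  (b) Q = 4583 VAR  (c) S = 4583 VA  (d) PF = 0.01257 (lagging)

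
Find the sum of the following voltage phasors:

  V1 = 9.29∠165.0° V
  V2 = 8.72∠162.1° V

Step 1 — Convert each phasor to rectangular form:
  V1 = 9.29·(cos(165.0°) + j·sin(165.0°)) = -8.973 + j2.404 V
  V2 = 8.72·(cos(162.1°) + j·sin(162.1°)) = -8.298 + j2.68 V
Step 2 — Sum components: V_total = -17.27 + j5.085 V.
Step 3 — Convert to polar: |V_total| = 18 V, ∠V_total = 163.6°.

V_total = 18∠163.6° V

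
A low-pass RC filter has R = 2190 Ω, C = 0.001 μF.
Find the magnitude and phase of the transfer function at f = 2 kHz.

Step 1 — Angular frequency: ω = 2π·2000 = 1.257e+04 rad/s.
Step 2 — Transfer function: H(jω) = 1/(1 + jωRC).
Step 3 — Denominator: 1 + jωRC = 1 + j·1.257e+04·2190·1e-09 = 1 + j0.02752.
Step 4 — H = 0.9992 - j0.0275.
Step 5 — Magnitude: |H| = 0.9996 (-0.0 dB); phase: φ = -1.6°.

|H| = 0.9996 (-0.0 dB), φ = -1.6°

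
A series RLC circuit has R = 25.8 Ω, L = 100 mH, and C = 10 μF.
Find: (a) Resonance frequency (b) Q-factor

Step 1 — Resonance condition Im(Z)=0 gives ω₀ = 1/√(LC).
Step 2 — ω₀ = 1/√(0.1·1e-05) = 1000 rad/s.
Step 3 — f₀ = ω₀/(2π) = 159.2 Hz.
Step 4 — Series Q: Q = ω₀L/R = 1000·0.1/25.8 = 3.876.

(a) f₀ = 159.2 Hz  (b) Q = 3.876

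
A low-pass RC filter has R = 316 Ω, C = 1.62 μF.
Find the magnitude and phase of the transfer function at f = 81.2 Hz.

Step 1 — Angular frequency: ω = 2π·81.2 = 510.2 rad/s.
Step 2 — Transfer function: H(jω) = 1/(1 + jωRC).
Step 3 — Denominator: 1 + jωRC = 1 + j·510.2·316·1.62e-06 = 1 + j0.2612.
Step 4 — H = 0.9361 - j0.2445.
Step 5 — Magnitude: |H| = 0.9675 (-0.3 dB); phase: φ = -14.6°.

|H| = 0.9675 (-0.3 dB), φ = -14.6°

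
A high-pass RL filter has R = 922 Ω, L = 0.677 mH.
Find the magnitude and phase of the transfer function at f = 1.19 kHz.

Step 1 — Angular frequency: ω = 2π·1190 = 7477 rad/s.
Step 2 — Transfer function: H(jω) = jωL/(R + jωL).
Step 3 — Numerator jωL = j·5.062; denominator R + jωL = 922 + j5.062.
Step 4 — H = 3.014e-05 + j0.00549.
Step 5 — Magnitude: |H| = 0.00549 (-45.2 dB); phase: φ = 89.7°.

|H| = 0.00549 (-45.2 dB), φ = 89.7°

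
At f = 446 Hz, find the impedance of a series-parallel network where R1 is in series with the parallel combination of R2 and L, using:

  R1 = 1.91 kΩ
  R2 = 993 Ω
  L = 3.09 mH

Step 1 — Angular frequency: ω = 2π·f = 2π·446 = 2802 rad/s.
Step 2 — Component impedances:
  R1: Z = R = 1910 Ω
  R2: Z = R = 993 Ω
  L: Z = jωL = j·2802·0.00309 = 0 + j8.659 Ω
Step 3 — Parallel branch: R2 || L = 1/(1/R2 + 1/L) = 0.0755 + j8.658 Ω.
Step 4 — Series with R1: Z_total = R1 + (R2 || L) = 1910 + j8.658 Ω = 1910∠0.3° Ω.

Z = 1910 + j8.658 Ω = 1910∠0.3° Ω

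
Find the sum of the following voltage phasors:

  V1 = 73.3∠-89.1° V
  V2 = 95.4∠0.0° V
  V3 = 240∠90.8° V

Step 1 — Convert each phasor to rectangular form:
  V1 = 73.3·(cos(-89.1°) + j·sin(-89.1°)) = 1.151 - j73.29 V
  V2 = 95.4·(cos(0.0°) + j·sin(0.0°)) = 95.4 V
  V3 = 240·(cos(90.8°) + j·sin(90.8°)) = -3.351 + j240 V
Step 2 — Sum components: V_total = 93.2 + j166.7 V.
Step 3 — Convert to polar: |V_total| = 191 V, ∠V_total = 60.8°.

V_total = 191∠60.8° V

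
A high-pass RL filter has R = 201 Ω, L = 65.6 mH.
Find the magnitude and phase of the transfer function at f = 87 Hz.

Step 1 — Angular frequency: ω = 2π·87 = 546.6 rad/s.
Step 2 — Transfer function: H(jω) = jωL/(R + jωL).
Step 3 — Numerator jωL = j·35.86; denominator R + jωL = 201 + j35.86.
Step 4 — H = 0.03085 + j0.1729.
Step 5 — Magnitude: |H| = 0.1756 (-15.1 dB); phase: φ = 79.9°.

|H| = 0.1756 (-15.1 dB), φ = 79.9°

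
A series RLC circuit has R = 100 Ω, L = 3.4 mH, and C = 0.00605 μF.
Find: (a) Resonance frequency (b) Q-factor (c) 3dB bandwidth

Step 1 — Resonance: ω₀ = 1/√(LC) = 1/√(0.0034·6.05e-09) = 2.205e+05 rad/s.
Step 2 — f₀ = ω₀/(2π) = 3.509e+04 Hz.
Step 3 — Series Q: Q = ω₀L/R = 2.205e+05·0.0034/100 = 7.497.
Step 4 — Bandwidth: Δω = ω₀/Q = 2.941e+04 rad/s; BW = Δω/(2π) = 4681 Hz.

(a) f₀ = 3.509e+04 Hz  (b) Q = 7.497  (c) BW = 4681 Hz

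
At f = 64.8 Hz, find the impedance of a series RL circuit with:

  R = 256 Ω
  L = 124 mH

Step 1 — Angular frequency: ω = 2π·f = 2π·64.8 = 407.2 rad/s.
Step 2 — Component impedances:
  R: Z = R = 256 Ω
  L: Z = jωL = j·407.2·0.124 = 0 + j50.49 Ω
Step 3 — Series combination: Z_total = R + L = 256 + j50.49 Ω = 260.9∠11.2° Ω.

Z = 256 + j50.49 Ω = 260.9∠11.2° Ω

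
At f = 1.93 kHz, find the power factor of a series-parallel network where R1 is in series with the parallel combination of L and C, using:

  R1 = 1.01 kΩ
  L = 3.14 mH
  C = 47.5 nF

Step 1 — Angular frequency: ω = 2π·f = 2π·1930 = 1.213e+04 rad/s.
Step 2 — Component impedances:
  R1: Z = R = 1010 Ω
  L: Z = jωL = j·1.213e+04·0.00314 = 0 + j38.08 Ω
  C: Z = 1/(jωC) = -j/(ω·C) = 0 - j1736 Ω
Step 3 — Parallel branch: L || C = 1/(1/L + 1/C) = 0 + j38.93 Ω.
Step 4 — Series with R1: Z_total = R1 + (L || C) = 1010 + j38.93 Ω = 1011∠2.2° Ω.
Step 5 — Power factor: PF = cos(φ) = Re(Z)/|Z| = 1010/1010.75 = 0.9993.
Step 6 — Type: Im(Z) = 38.93 ⇒ lagging (phase φ = 2.2°).

PF = 0.9993 (lagging, φ = 2.2°)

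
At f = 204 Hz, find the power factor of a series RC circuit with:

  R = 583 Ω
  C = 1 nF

Step 1 — Angular frequency: ω = 2π·f = 2π·204 = 1282 rad/s.
Step 2 — Component impedances:
  R: Z = R = 583 Ω
  C: Z = 1/(jωC) = -j/(ω·C) = 0 - j7.802e+05 Ω
Step 3 — Series combination: Z_total = R + C = 583 - j7.802e+05 Ω = 7.802e+05∠-90.0° Ω.
Step 4 — Power factor: PF = cos(φ) = Re(Z)/|Z| = 583/7.8017e+05 = 0.0007473.
Step 5 — Type: Im(Z) = -7.802e+05 ⇒ leading (phase φ = -90.0°).

PF = 0.0007473 (leading, φ = -90.0°)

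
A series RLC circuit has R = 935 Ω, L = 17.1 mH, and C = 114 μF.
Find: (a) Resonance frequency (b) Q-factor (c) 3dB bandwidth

Step 1 — Resonance: ω₀ = 1/√(LC) = 1/√(0.0171·0.000114) = 716.2 rad/s.
Step 2 — f₀ = ω₀/(2π) = 114 Hz.
Step 3 — Series Q: Q = ω₀L/R = 716.2·0.0171/935 = 0.0131.
Step 4 — Bandwidth: Δω = ω₀/Q = 5.468e+04 rad/s; BW = Δω/(2π) = 8702 Hz.

(a) f₀ = 114 Hz  (b) Q = 0.0131  (c) BW = 8702 Hz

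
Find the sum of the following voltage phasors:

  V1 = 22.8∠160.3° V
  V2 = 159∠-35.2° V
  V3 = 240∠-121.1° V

Step 1 — Convert each phasor to rectangular form:
  V1 = 22.8·(cos(160.3°) + j·sin(160.3°)) = -21.47 + j7.686 V
  V2 = 159·(cos(-35.2°) + j·sin(-35.2°)) = 129.9 - j91.65 V
  V3 = 240·(cos(-121.1°) + j·sin(-121.1°)) = -124 - j205.5 V
Step 2 — Sum components: V_total = -15.51 - j289.5 V.
Step 3 — Convert to polar: |V_total| = 289.9 V, ∠V_total = -93.1°.

V_total = 289.9∠-93.1° V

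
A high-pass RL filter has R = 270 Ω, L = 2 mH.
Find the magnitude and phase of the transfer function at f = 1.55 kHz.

Step 1 — Angular frequency: ω = 2π·1550 = 9739 rad/s.
Step 2 — Transfer function: H(jω) = jωL/(R + jωL).
Step 3 — Numerator jωL = j·19.48; denominator R + jωL = 270 + j19.48.
Step 4 — H = 0.005177 + j0.07177.
Step 5 — Magnitude: |H| = 0.07195 (-22.9 dB); phase: φ = 85.9°.

|H| = 0.07195 (-22.9 dB), φ = 85.9°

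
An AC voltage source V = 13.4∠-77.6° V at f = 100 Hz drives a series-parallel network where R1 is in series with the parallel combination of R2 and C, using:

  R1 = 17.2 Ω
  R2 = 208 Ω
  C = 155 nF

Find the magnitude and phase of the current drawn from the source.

Step 1 — Angular frequency: ω = 2π·f = 2π·100 = 628.3 rad/s.
Step 2 — Component impedances:
  R1: Z = R = 17.2 Ω
  R2: Z = R = 208 Ω
  C: Z = 1/(jωC) = -j/(ω·C) = 0 - j1.027e+04 Ω
Step 3 — Parallel branch: R2 || C = 1/(1/R2 + 1/C) = 207.9 - j4.212 Ω.
Step 4 — Series with R1: Z_total = R1 + (R2 || C) = 225.1 - j4.212 Ω = 225.2∠-1.1° Ω.
Step 5 — Source phasor: V = 13.4∠-77.6° V = 2.877 - j13.09 V.
Step 6 — Ohm's law: I = V / Z_total = (2.877 - j13.09) / (225.1 - j4.212) = 0.01387 - j0.05788 A.
Step 7 — Convert to polar: |I| = 0.05951 A, ∠I = -76.5°.

I = 0.05951∠-76.5° A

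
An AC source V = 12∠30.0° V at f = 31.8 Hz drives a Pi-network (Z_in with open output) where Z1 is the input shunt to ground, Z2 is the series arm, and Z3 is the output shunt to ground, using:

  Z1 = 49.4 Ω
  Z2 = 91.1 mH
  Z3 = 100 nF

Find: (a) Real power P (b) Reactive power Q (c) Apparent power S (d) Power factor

Step 1 — Angular frequency: ω = 2π·f = 2π·31.8 = 199.8 rad/s.
Step 2 — Component impedances:
  Z1: Z = R = 49.4 Ω
  Z2: Z = jωL = j·199.8·0.0911 = 0 + j18.2 Ω
  Z3: Z = 1/(jωC) = -j/(ω·C) = 0 - j5.005e+04 Ω
Step 3 — With open output, the series arm Z2 and the output shunt Z3 appear in series to ground: Z2 + Z3 = 0 - j5.003e+04 Ω.
Step 4 — Parallel with input shunt Z1: Z_in = Z1 || (Z2 + Z3) = 49.4 - j0.04878 Ω = 49.4∠-0.1° Ω.
Step 5 — Source phasor: V = 12∠30.0° V = 10.39 + j6 V.
Step 6 — Current: I = V / Z = 0.2103 + j0.1217 A = 0.2429∠30.1° A.
Step 7 — Complex power: S = V·I* = 2.915 - j0.002878 VA.
Step 8 — Real power: P = Re(S) = 2.915 W.
Step 9 — Reactive power: Q = Im(S) = -0.002878 VAR.
Step 10 — Apparent power: |S| = 2.915 VA.
Step 11 — Power factor: PF = P/|S| = 1 (leading).

(a) P = 2.915 W  (b) Q = -0.002878 VAR  (c) S = 2.915 VA  (d) PF = 1 (leading)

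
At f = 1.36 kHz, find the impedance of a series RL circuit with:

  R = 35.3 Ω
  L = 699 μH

Step 1 — Angular frequency: ω = 2π·f = 2π·1360 = 8545 rad/s.
Step 2 — Component impedances:
  R: Z = R = 35.3 Ω
  L: Z = jωL = j·8545·0.000699 = 0 + j5.973 Ω
Step 3 — Series combination: Z_total = R + L = 35.3 + j5.973 Ω = 35.8∠9.6° Ω.

Z = 35.3 + j5.973 Ω = 35.8∠9.6° Ω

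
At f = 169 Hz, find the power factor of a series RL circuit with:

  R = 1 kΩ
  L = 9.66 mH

Step 1 — Angular frequency: ω = 2π·f = 2π·169 = 1062 rad/s.
Step 2 — Component impedances:
  R: Z = R = 1000 Ω
  L: Z = jωL = j·1062·0.00966 = 0 + j10.26 Ω
Step 3 — Series combination: Z_total = R + L = 1000 + j10.26 Ω = 1000∠0.6° Ω.
Step 4 — Power factor: PF = cos(φ) = Re(Z)/|Z| = 1000/1000.1 = 0.9999.
Step 5 — Type: Im(Z) = 10.26 ⇒ lagging (phase φ = 0.6°).

PF = 0.9999 (lagging, φ = 0.6°)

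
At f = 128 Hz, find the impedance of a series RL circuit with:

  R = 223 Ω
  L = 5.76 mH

Step 1 — Angular frequency: ω = 2π·f = 2π·128 = 804.2 rad/s.
Step 2 — Component impedances:
  R: Z = R = 223 Ω
  L: Z = jωL = j·804.2·0.00576 = 0 + j4.632 Ω
Step 3 — Series combination: Z_total = R + L = 223 + j4.632 Ω = 223∠1.2° Ω.

Z = 223 + j4.632 Ω = 223∠1.2° Ω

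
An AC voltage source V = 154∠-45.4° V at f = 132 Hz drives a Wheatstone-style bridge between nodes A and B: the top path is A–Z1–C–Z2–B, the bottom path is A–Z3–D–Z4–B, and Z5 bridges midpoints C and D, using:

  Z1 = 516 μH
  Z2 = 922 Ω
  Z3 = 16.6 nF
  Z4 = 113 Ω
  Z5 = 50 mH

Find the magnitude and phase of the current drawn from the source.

Step 1 — Angular frequency: ω = 2π·f = 2π·132 = 829.4 rad/s.
Step 2 — Component impedances:
  Z1: Z = jωL = j·829.4·0.000516 = 0 + j0.428 Ω
  Z2: Z = R = 922 Ω
  Z3: Z = 1/(jωC) = -j/(ω·C) = 0 - j7.263e+04 Ω
  Z4: Z = R = 113 Ω
  Z5: Z = jωL = j·829.4·0.05 = 0 + j41.47 Ω
Step 3 — Bridge requires nodal analysis (the Z5 bridge couples midpoints C and D, so the two paths cannot be reduced to a simple series/parallel combination). Setting node B to ground and injecting 1 A at node A, the 3-node admittance system at A, C, D solves to V_A = Z_AB = 102 + j33.3 Ω = 107.3∠18.1° Ω.
Step 4 — Source phasor: V = 154∠-45.4° V = 108.1 - j109.7 V.
Step 5 — Ohm's law: I = V / Z_total = (108.1 - j109.7) / (102 + j33.3) = 0.6409 - j1.284 A.
Step 6 — Convert to polar: |I| = 1.435 A, ∠I = -63.5°.

I = 1.435∠-63.5° A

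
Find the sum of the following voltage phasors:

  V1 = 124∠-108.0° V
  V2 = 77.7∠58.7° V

Step 1 — Convert each phasor to rectangular form:
  V1 = 124·(cos(-108.0°) + j·sin(-108.0°)) = -38.32 - j117.9 V
  V2 = 77.7·(cos(58.7°) + j·sin(58.7°)) = 40.37 + j66.39 V
Step 2 — Sum components: V_total = 2.049 - j51.54 V.
Step 3 — Convert to polar: |V_total| = 51.58 V, ∠V_total = -87.7°.

V_total = 51.58∠-87.7° V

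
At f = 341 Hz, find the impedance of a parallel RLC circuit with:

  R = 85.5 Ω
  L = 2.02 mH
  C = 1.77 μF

Step 1 — Angular frequency: ω = 2π·f = 2π·341 = 2143 rad/s.
Step 2 — Component impedances:
  R: Z = R = 85.5 Ω
  L: Z = jωL = j·2143·0.00202 = 0 + j4.328 Ω
  C: Z = 1/(jωC) = -j/(ω·C) = 0 - j263.7 Ω
Step 3 — Parallel combination: 1/Z_total = 1/R + 1/L + 1/C; Z_total = 0.2259 + j4.389 Ω = 4.394∠87.1° Ω.

Z = 0.2259 + j4.389 Ω = 4.394∠87.1° Ω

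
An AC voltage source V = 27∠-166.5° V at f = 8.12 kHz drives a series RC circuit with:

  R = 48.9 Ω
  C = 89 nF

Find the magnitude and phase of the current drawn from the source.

Step 1 — Angular frequency: ω = 2π·f = 2π·8120 = 5.102e+04 rad/s.
Step 2 — Component impedances:
  R: Z = R = 48.9 Ω
  C: Z = 1/(jωC) = -j/(ω·C) = 0 - j220.2 Ω
Step 3 — Series combination: Z_total = R + C = 48.9 - j220.2 Ω = 225.6∠-77.5° Ω.
Step 4 — Source phasor: V = 27∠-166.5° V = -26.25 - j6.303 V.
Step 5 — Ohm's law: I = V / Z_total = (-26.25 - j6.303) / (48.9 - j220.2) = 0.002049 - j0.1197 A.
Step 6 — Convert to polar: |I| = 0.1197 A, ∠I = -89.0°.

I = 0.1197∠-89.0° A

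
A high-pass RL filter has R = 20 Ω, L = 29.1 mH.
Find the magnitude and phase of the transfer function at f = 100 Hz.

Step 1 — Angular frequency: ω = 2π·100 = 628.3 rad/s.
Step 2 — Transfer function: H(jω) = jωL/(R + jωL).
Step 3 — Numerator jωL = j·18.28; denominator R + jωL = 20 + j18.28.
Step 4 — H = 0.4553 + j0.498.
Step 5 — Magnitude: |H| = 0.6747 (-3.4 dB); phase: φ = 47.6°.

|H| = 0.6747 (-3.4 dB), φ = 47.6°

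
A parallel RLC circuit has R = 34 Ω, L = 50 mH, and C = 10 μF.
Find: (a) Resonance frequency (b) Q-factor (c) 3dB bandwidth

Step 1 — Resonance: ω₀ = 1/√(LC) = 1/√(0.05·1e-05) = 1414 rad/s.
Step 2 — f₀ = ω₀/(2π) = 225.1 Hz.
Step 3 — Parallel Q: Q = R/(ω₀L) = 34/(1414·0.05) = 0.4808.
Step 4 — Bandwidth: Δω = ω₀/Q = 2941 rad/s; BW = Δω/(2π) = 468.1 Hz.

(a) f₀ = 225.1 Hz  (b) Q = 0.4808  (c) BW = 468.1 Hz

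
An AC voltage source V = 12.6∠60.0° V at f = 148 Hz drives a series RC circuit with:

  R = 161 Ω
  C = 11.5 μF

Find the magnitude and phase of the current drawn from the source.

Step 1 — Angular frequency: ω = 2π·f = 2π·148 = 929.9 rad/s.
Step 2 — Component impedances:
  R: Z = R = 161 Ω
  C: Z = 1/(jωC) = -j/(ω·C) = 0 - j93.51 Ω
Step 3 — Series combination: Z_total = R + C = 161 - j93.51 Ω = 186.2∠-30.1° Ω.
Step 4 — Source phasor: V = 12.6∠60.0° V = 6.3 + j10.91 V.
Step 5 — Ohm's law: I = V / Z_total = (6.3 + j10.91) / (161 - j93.51) = -0.0001754 + j0.06767 A.
Step 6 — Convert to polar: |I| = 0.06767 A, ∠I = 90.1°.

I = 0.06767∠90.1° A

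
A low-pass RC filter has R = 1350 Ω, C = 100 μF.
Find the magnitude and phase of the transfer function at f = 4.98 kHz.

Step 1 — Angular frequency: ω = 2π·4980 = 3.129e+04 rad/s.
Step 2 — Transfer function: H(jω) = 1/(1 + jωRC).
Step 3 — Denominator: 1 + jωRC = 1 + j·3.129e+04·1350·0.0001 = 1 + j4224.
Step 4 — H = 5.604e-08 - j0.0002367.
Step 5 — Magnitude: |H| = 0.0002367 (-72.5 dB); phase: φ = -90.0°.

|H| = 0.0002367 (-72.5 dB), φ = -90.0°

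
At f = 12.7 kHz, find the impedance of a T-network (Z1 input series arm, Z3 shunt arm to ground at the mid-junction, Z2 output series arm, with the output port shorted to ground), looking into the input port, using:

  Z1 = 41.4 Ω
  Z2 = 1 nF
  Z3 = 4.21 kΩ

Step 1 — Angular frequency: ω = 2π·f = 2π·1.27e+04 = 7.98e+04 rad/s.
Step 2 — Component impedances:
  Z1: Z = R = 41.4 Ω
  Z2: Z = 1/(jωC) = -j/(ω·C) = 0 - j1.253e+04 Ω
  Z3: Z = R = 4210 Ω
Step 3 — With the output port shorted to ground, the output series arm Z2 runs from the junction to ground; the shunt arm Z3 also runs from the junction to ground. They appear in parallel: Z3 || Z2 = 3783 - j1271 Ω.
Step 4 — Series with input arm Z1: Z_in = Z1 + (Z3 || Z2) = 3824 - j1271 Ω = 4030∠-18.4° Ω.

Z = 3824 - j1271 Ω = 4030∠-18.4° Ω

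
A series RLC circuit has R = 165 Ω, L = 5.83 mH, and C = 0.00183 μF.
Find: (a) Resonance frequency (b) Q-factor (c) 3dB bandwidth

Step 1 — Resonance: ω₀ = 1/√(LC) = 1/√(0.00583·1.83e-09) = 3.062e+05 rad/s.
Step 2 — f₀ = ω₀/(2π) = 4.873e+04 Hz.
Step 3 — Series Q: Q = ω₀L/R = 3.062e+05·0.00583/165 = 10.82.
Step 4 — Bandwidth: Δω = ω₀/Q = 2.83e+04 rad/s; BW = Δω/(2π) = 4504 Hz.

(a) f₀ = 4.873e+04 Hz  (b) Q = 10.82  (c) BW = 4504 Hz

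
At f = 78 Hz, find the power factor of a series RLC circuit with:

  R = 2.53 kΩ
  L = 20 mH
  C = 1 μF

Step 1 — Angular frequency: ω = 2π·f = 2π·78 = 490.1 rad/s.
Step 2 — Component impedances:
  R: Z = R = 2530 Ω
  L: Z = jωL = j·490.1·0.02 = 0 + j9.802 Ω
  C: Z = 1/(jωC) = -j/(ω·C) = 0 - j2040 Ω
Step 3 — Series combination: Z_total = R + L + C = 2530 - j2031 Ω = 3244∠-38.8° Ω.
Step 4 — Power factor: PF = cos(φ) = Re(Z)/|Z| = 2530/3244 = 0.7799.
Step 5 — Type: Im(Z) = -2031 ⇒ leading (phase φ = -38.8°).

PF = 0.7799 (leading, φ = -38.8°)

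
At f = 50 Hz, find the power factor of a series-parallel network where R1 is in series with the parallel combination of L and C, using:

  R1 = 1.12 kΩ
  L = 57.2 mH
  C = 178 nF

Step 1 — Angular frequency: ω = 2π·f = 2π·50 = 314.2 rad/s.
Step 2 — Component impedances:
  R1: Z = R = 1120 Ω
  L: Z = jωL = j·314.2·0.0572 = 0 + j17.97 Ω
  C: Z = 1/(jωC) = -j/(ω·C) = 0 - j1.788e+04 Ω
Step 3 — Parallel branch: L || C = 1/(1/L + 1/C) = 0 + j17.99 Ω.
Step 4 — Series with R1: Z_total = R1 + (L || C) = 1120 + j17.99 Ω = 1120∠0.9° Ω.
Step 5 — Power factor: PF = cos(φ) = Re(Z)/|Z| = 1120/1120.1 = 0.9999.
Step 6 — Type: Im(Z) = 17.99 ⇒ lagging (phase φ = 0.9°).

PF = 0.9999 (lagging, φ = 0.9°)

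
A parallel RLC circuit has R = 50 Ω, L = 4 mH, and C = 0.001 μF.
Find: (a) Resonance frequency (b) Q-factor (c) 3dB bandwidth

Step 1 — Resonance: ω₀ = 1/√(LC) = 1/√(0.004·1e-09) = 5e+05 rad/s.
Step 2 — f₀ = ω₀/(2π) = 7.958e+04 Hz.
Step 3 — Parallel Q: Q = R/(ω₀L) = 50/(5e+05·0.004) = 0.025.
Step 4 — Bandwidth: Δω = ω₀/Q = 2e+07 rad/s; BW = Δω/(2π) = 3.183e+06 Hz.

(a) f₀ = 7.958e+04 Hz  (b) Q = 0.025  (c) BW = 3.183e+06 Hz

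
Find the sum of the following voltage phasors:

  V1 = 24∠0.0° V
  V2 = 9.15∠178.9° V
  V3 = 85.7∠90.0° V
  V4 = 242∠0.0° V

Step 1 — Convert each phasor to rectangular form:
  V1 = 24·(cos(0.0°) + j·sin(0.0°)) = 24 V
  V2 = 9.15·(cos(178.9°) + j·sin(178.9°)) = -9.148 + j0.1757 V
  V3 = 85.7·(cos(90.0°) + j·sin(90.0°)) = 0 + j85.7 V
  V4 = 242·(cos(0.0°) + j·sin(0.0°)) = 242 V
Step 2 — Sum components: V_total = 256.9 + j85.88 V.
Step 3 — Convert to polar: |V_total| = 270.8 V, ∠V_total = 18.5°.

V_total = 270.8∠18.5° V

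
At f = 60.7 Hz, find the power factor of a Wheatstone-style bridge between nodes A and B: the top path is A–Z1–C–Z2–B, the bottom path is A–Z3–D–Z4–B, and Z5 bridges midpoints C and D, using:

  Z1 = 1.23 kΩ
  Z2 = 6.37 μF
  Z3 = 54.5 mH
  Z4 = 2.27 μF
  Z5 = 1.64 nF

Step 1 — Angular frequency: ω = 2π·f = 2π·60.7 = 381.4 rad/s.
Step 2 — Component impedances:
  Z1: Z = R = 1230 Ω
  Z2: Z = 1/(jωC) = -j/(ω·C) = 0 - j411.6 Ω
  Z3: Z = jωL = j·381.4·0.0545 = 0 + j20.79 Ω
  Z4: Z = 1/(jωC) = -j/(ω·C) = 0 - j1155 Ω
  Z5: Z = 1/(jωC) = -j/(ω·C) = 0 - j1.599e+06 Ω
Step 3 — Bridge requires nodal analysis (the Z5 bridge couples midpoints C and D, so the two paths cannot be reduced to a simple series/parallel combination). Setting node B to ground and injecting 1 A at node A, the 3-node admittance system at A, C, D solves to V_A = Z_AB = 405.2 - j624.7 Ω = 744.6∠-57.0° Ω.
Step 4 — Power factor: PF = cos(φ) = Re(Z)/|Z| = 405.17/744.61 = 0.5441.
Step 5 — Type: Im(Z) = -624.7 ⇒ leading (phase φ = -57.0°).

PF = 0.5441 (leading, φ = -57.0°)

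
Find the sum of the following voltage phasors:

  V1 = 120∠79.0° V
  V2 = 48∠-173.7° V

Step 1 — Convert each phasor to rectangular form:
  V1 = 120·(cos(79.0°) + j·sin(79.0°)) = 22.9 + j117.8 V
  V2 = 48·(cos(-173.7°) + j·sin(-173.7°)) = -47.71 - j5.267 V
Step 2 — Sum components: V_total = -24.81 + j112.5 V.
Step 3 — Convert to polar: |V_total| = 115.2 V, ∠V_total = 102.4°.

V_total = 115.2∠102.4° V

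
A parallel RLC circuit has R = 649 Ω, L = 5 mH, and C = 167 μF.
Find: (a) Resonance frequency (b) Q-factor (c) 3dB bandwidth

Step 1 — Resonance: ω₀ = 1/√(LC) = 1/√(0.005·0.000167) = 1094 rad/s.
Step 2 — f₀ = ω₀/(2π) = 174.2 Hz.
Step 3 — Parallel Q: Q = R/(ω₀L) = 649/(1094·0.005) = 118.6.
Step 4 — Bandwidth: Δω = ω₀/Q = 9.227 rad/s; BW = Δω/(2π) = 1.468 Hz.

(a) f₀ = 174.2 Hz  (b) Q = 118.6  (c) BW = 1.468 Hz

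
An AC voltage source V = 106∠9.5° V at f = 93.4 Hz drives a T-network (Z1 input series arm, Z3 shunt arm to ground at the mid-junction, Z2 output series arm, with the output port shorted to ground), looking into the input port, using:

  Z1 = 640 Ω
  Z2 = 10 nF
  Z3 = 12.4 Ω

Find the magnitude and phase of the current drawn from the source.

Step 1 — Angular frequency: ω = 2π·f = 2π·93.4 = 586.8 rad/s.
Step 2 — Component impedances:
  Z1: Z = R = 640 Ω
  Z2: Z = 1/(jωC) = -j/(ω·C) = 0 - j1.704e+05 Ω
  Z3: Z = R = 12.4 Ω
Step 3 — With the output port shorted to ground, the output series arm Z2 runs from the junction to ground; the shunt arm Z3 also runs from the junction to ground. They appear in parallel: Z3 || Z2 = 12.4 - j0.0009023 Ω.
Step 4 — Series with input arm Z1: Z_in = Z1 + (Z3 || Z2) = 652.4 - j0.0009023 Ω = 652.4∠-0.0° Ω.
Step 5 — Source phasor: V = 106∠9.5° V = 104.5 + j17.5 V.
Step 6 — Ohm's law: I = V / Z_total = (104.5 + j17.5) / (652.4 - j0.0009023) = 0.1602 + j0.02682 A.
Step 7 — Convert to polar: |I| = 0.1625 A, ∠I = 9.5°.

I = 0.1625∠9.5° A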